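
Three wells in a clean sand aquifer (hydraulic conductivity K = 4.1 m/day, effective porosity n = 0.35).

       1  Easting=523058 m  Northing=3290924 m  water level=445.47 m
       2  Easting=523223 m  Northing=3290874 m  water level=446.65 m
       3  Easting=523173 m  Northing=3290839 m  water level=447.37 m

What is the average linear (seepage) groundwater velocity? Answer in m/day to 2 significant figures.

With h = a·x + b·y + c and 1 as origin, the differences give:
  165·a + (-50)·b = +1.18
  115·a + (-85)·b = +1.90
Eliminate b (×(-85) and ×(-50), subtract): -8275·a = -5.300 → a = ∂h/∂x = +0.0006405
Back-substitute: b = ∂h/∂y = -0.02149.
|∇h| = √(0.0006405² + -0.02149²) = 0.0215
Seepage velocity v = K·i/n = 4.1 × 0.0215 / 0.35 = 0.2519 m/day.

0.25 m/day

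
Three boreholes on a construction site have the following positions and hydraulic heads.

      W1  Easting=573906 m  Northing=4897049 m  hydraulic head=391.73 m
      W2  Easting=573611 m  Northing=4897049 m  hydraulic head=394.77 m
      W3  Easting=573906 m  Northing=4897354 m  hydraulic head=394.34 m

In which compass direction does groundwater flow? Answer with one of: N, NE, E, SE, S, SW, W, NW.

SE

∂h/∂x = (394.77 − 391.73) / (573611 − 573906) = -0.01031
∂h/∂y = (394.34 − 391.73) / (4897354 − 4897049) = +0.008557
Flow = −∇h = (+0.01031 east, -0.008557 north), which points southeast.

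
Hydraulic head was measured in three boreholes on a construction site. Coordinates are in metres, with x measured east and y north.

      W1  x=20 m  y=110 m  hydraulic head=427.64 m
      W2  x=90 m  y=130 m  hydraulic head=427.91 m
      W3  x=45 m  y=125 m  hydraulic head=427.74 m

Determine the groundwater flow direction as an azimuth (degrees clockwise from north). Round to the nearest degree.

Three-point gradient (reference W1): Δ to W2 = (70, 20, +0.27), Δ to W3 = (25, 15, +0.10).
∂h/∂x = +0.003727, ∂h/∂y = +0.0004545 (det = 550).
Flow direction (−∇h) has components (-0.003727 E, -0.0004545 N).
Azimuth = atan2(E, N) = atan2(-0.003727, -0.0004545) = 263.0° ≈ 263°.

263°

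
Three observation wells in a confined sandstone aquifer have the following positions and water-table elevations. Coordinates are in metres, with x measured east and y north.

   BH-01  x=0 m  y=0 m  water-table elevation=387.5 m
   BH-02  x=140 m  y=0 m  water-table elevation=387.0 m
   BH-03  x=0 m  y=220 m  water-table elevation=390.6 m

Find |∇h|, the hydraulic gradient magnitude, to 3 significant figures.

0.0145

∂h/∂x = (387.0 − 387.5) / (140 − 0) = -0.003571
∂h/∂y = (390.6 − 387.5) / (220 − 0) = +0.01409
|∇h| = √(-0.003571² + 0.01409²) = 0.01454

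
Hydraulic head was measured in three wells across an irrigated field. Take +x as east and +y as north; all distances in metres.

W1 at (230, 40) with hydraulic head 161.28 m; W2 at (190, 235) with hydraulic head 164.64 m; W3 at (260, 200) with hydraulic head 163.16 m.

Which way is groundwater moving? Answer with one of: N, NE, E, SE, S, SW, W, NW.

SE

With h = a·x + b·y + c and W1 as origin, the differences give:
  (-40)·a + 195·b = +3.36
  30·a + 160·b = +1.88
Eliminate b (×160 and ×195, subtract): -12250·a = 171.000 → a = ∂h/∂x = -0.01396
Back-substitute: b = ∂h/∂y = +0.01437.
Flow = −∇h = (+0.01396 east, -0.01437 north), which points southeast.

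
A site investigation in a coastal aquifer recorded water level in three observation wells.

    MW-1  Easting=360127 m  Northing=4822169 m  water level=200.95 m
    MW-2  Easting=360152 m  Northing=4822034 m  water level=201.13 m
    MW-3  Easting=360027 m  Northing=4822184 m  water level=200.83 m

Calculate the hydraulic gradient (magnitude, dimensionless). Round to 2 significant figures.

Differences from MW-1: to MW-2 (Δx, Δy, Δh) = (25, -135, +0.18); to MW-3 = (-100, 15, -0.12).
Solve a·Δx + b·Δy = Δh: det = 25·15 − (-100)·(-135) = -13125.
∂h/∂x = [(+0.18)·15 − (-0.12)·(-135)] / -13125 = +0.001029
∂h/∂y = [25·(-0.12) − (-100)·(+0.18)] / -13125 = -0.001143
|∇h| = √(0.001029² + -0.001143²) = 0.001538

0.0015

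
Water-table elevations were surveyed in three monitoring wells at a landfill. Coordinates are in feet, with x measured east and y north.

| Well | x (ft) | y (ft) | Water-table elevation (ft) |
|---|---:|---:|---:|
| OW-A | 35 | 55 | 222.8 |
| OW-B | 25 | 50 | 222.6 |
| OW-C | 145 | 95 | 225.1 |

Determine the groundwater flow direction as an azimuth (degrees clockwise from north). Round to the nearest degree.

286°

With h = a·x + b·y + c and OW-A as origin, the differences give:
  (-10)·a + (-5)·b = -0.2
  110·a + 40·b = +2.3
Eliminate b (×40 and ×(-5), subtract): 150·a = 3.50 → a = ∂h/∂x = +0.02333
Back-substitute: b = ∂h/∂y = -0.006667.
Flow direction (−∇h) has components (-0.02333 E, +0.006667 N).
Azimuth = atan2(E, N) = atan2(-0.02333, +0.006667) = 285.9° ≈ 286°.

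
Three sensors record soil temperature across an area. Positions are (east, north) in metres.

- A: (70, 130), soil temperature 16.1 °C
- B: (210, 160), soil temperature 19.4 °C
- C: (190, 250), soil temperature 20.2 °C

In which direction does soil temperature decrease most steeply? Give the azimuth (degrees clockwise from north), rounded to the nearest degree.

Differences from A: to B (Δx, Δy, Δh) = (140, 30, +3.3); to C = (120, 120, +4.1).
Solve a·Δx + b·Δy = ΔT: det = 140·120 − 120·30 = 13200.
∂T/∂x = [(+3.3)·120 − (+4.1)·30] / 13200 = +0.02068
∂T/∂y = [140·(+4.1) − 120·(+3.3)] / 13200 = +0.01348
Steepest decrease is along −∇f: components (-0.02068 E, -0.01348 N).
Azimuth = atan2(-0.02068, -0.01348) = 236.9° ≈ 237°.

237°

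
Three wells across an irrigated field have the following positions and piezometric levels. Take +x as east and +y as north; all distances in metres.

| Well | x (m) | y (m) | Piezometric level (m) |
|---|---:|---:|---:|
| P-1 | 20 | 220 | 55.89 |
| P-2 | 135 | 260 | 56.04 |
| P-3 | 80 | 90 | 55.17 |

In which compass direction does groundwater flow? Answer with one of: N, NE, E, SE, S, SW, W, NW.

S

Differences from P-1: to P-2 (Δx, Δy, Δh) = (115, 40, +0.15); to P-3 = (60, -130, -0.72).
Solve a·Δx + b·Δy = Δh: det = 115·(-130) − 60·40 = -17350.
∂h/∂x = [(+0.15)·(-130) − (-0.72)·40] / -17350 = -0.0005360
∂h/∂y = [115·(-0.72) − 60·(+0.15)] / -17350 = +0.005291
Flow = −∇h = (+0.0005360 east, -0.005291 north), which points south.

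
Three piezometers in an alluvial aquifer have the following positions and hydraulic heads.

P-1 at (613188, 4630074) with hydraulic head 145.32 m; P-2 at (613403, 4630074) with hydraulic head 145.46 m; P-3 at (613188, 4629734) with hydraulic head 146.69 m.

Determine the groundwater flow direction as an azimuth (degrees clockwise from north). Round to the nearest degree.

∂h/∂x = (145.46 − 145.32) / (613403 − 613188) = +0.0006512
∂h/∂y = (146.69 − 145.32) / (4629734 − 4630074) = -0.004029
Flow direction (−∇h) has components (-0.0006512 E, +0.004029 N).
Azimuth = atan2(E, N) = atan2(-0.0006512, +0.004029) = 350.8° ≈ 351°.

351°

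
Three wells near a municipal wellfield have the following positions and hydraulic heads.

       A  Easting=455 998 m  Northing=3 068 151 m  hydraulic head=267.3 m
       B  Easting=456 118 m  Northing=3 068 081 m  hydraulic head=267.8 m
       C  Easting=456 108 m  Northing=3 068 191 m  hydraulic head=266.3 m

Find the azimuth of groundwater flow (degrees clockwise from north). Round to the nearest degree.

Taking A as reference: B−A = (120, -70, +0.5); C−A = (110, 40, -1.0).
Determinant of the coordinate differences = 120·40 − 110·(-70) = 12500.
∂h/∂x = [(+0.5)·40 − (-1.0)·(-70)] / 12500 = -0.004000
∂h/∂y = [120·(-1.0) − 110·(+0.5)] / 12500 = -0.01400
Flow direction (−∇h) has components (+0.004000 E, +0.01400 N).
Azimuth = atan2(E, N) = atan2(+0.004000, +0.01400) = 15.9° ≈ 016°.

016°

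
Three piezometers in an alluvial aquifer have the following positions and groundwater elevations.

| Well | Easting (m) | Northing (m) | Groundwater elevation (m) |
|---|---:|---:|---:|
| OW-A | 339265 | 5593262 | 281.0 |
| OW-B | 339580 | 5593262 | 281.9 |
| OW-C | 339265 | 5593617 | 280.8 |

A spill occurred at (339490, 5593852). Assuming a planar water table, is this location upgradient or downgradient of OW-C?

upgradient

∂h/∂x = (281.9 − 281.0) / (339580 − 339265) = +0.002857
∂h/∂y = (280.8 − 281.0) / (5593617 − 5593262) = -0.0005634
Head at (339490, 5593852) = 281.0 + (+0.002857)·(225) + (-0.0005634)·(590) = 281.31 m.
That is higher than the 280.8 m at OW-C, so the point is upgradient.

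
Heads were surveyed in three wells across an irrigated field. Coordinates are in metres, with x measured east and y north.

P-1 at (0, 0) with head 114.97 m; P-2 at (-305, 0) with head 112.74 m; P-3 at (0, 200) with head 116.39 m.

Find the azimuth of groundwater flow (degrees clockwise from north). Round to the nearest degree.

226°

∂h/∂x = (112.74 − 114.97) / (-305 − 0) = +0.007311
∂h/∂y = (116.39 − 114.97) / (200 − 0) = +0.007100
Flow direction (−∇h) has components (-0.007311 E, -0.007100 N).
Azimuth = atan2(E, N) = atan2(-0.007311, -0.007100) = 225.8° ≈ 226°.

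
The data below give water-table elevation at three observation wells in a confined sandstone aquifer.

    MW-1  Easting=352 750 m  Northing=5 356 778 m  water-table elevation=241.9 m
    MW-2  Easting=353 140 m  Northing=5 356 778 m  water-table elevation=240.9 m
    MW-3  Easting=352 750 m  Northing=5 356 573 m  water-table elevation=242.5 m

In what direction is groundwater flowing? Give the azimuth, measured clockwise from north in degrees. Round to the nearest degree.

∂h/∂x = (240.9 − 241.9) / (353140 − 352750) = -0.002564
∂h/∂y = (242.5 − 241.9) / (5356573 − 5356778) = -0.002927
Flow direction (−∇h) has components (+0.002564 E, +0.002927 N).
Azimuth = atan2(E, N) = atan2(+0.002564, +0.002927) = 41.2° ≈ 041°.

041°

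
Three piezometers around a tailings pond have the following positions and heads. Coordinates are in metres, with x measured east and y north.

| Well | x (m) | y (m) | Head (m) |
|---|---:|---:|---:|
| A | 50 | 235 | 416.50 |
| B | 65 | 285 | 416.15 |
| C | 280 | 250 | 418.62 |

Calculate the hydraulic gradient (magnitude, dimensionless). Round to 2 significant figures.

Taking A as reference: B−A = (15, 50, -0.35); C−A = (230, 15, +2.12).
Determinant of the coordinate differences = 15·15 − 230·50 = -11275.
∂h/∂x = [(-0.35)·15 − (+2.12)·50] / -11275 = +0.009867
∂h/∂y = [15·(+2.12) − 230·(-0.35)] / -11275 = -0.009960
|∇h| = √(0.009867² + -0.009960²) = 0.01402

0.014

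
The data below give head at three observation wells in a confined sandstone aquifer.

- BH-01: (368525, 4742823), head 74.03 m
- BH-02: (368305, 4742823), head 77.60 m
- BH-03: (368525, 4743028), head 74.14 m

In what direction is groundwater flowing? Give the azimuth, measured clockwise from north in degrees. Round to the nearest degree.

092°

∂h/∂x = (77.60 − 74.03) / (368305 − 368525) = -0.01623
∂h/∂y = (74.14 − 74.03) / (4743028 − 4742823) = +0.0005366
Flow direction (−∇h) has components (+0.01623 E, -0.0005366 N).
Azimuth = atan2(E, N) = atan2(+0.01623, -0.0005366) = 91.9° ≈ 092°.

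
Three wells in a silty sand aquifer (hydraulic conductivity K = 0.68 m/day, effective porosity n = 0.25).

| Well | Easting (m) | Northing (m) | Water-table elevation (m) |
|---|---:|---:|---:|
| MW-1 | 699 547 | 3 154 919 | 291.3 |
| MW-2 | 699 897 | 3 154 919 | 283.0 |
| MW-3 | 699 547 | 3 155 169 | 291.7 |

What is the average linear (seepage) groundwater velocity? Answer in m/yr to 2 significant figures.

∂h/∂x = (283.0 − 291.3) / (699897 − 699547) = -0.02371
∂h/∂y = (291.7 − 291.3) / (3155169 − 3154919) = +0.001600
|∇h| = √(-0.02371² + 0.001600²) = 0.02376
Seepage velocity v = K·i/n = 0.68 × 0.02376 / 0.25 = 0.06463 m/day = 23.61 m/yr.

24 m/yr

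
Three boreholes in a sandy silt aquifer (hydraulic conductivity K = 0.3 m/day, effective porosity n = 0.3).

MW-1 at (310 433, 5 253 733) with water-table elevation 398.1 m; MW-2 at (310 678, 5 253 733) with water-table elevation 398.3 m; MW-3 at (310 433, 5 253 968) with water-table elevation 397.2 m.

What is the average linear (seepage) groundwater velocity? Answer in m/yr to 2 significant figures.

1.4 m/yr

∂h/∂x = (398.3 − 398.1) / (310678 − 310433) = +0.0008163
∂h/∂y = (397.2 − 398.1) / (5253968 − 5253733) = -0.003830
|∇h| = √(0.0008163² + -0.003830²) = 0.003916
Seepage velocity v = K·i/n = 0.3 × 0.003916 / 0.3 = 0.003916 m/day = 1.43 m/yr.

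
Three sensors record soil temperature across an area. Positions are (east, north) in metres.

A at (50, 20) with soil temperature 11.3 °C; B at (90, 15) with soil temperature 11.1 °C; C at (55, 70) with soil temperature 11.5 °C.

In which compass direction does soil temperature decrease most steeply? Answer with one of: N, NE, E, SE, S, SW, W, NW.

With T = a·x + b·y + c and A as origin, the differences give:
  40·a + (-5)·b = -0.2
  5·a + 50·b = +0.2
Eliminate b (×50 and ×(-5), subtract): 2025·a = -9.00 → a = ∂T/∂x = -0.004444
Back-substitute: b = ∂T/∂y = +0.004444.
Steepest decrease is along −∇f = (+0.004444 E, -0.004444 N) → southeast.

SE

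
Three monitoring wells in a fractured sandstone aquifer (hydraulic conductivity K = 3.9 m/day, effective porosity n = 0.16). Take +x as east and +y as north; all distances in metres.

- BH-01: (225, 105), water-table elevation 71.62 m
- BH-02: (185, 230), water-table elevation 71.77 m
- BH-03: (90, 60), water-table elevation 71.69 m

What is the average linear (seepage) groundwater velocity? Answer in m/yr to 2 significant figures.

Three-point gradient (reference BH-01): Δ to BH-02 = (-40, 125, +0.15), Δ to BH-03 = (-135, -45, +0.07).
∂h/∂x = -0.0008300, ∂h/∂y = +0.0009344 (det = 18675).
|∇h| = √(-0.0008300² + 0.0009344²) = 0.00125
Seepage velocity v = K·i/n = 3.9 × 0.00125 / 0.16 = 0.03047 m/day = 11.13 m/yr.

11 m/yr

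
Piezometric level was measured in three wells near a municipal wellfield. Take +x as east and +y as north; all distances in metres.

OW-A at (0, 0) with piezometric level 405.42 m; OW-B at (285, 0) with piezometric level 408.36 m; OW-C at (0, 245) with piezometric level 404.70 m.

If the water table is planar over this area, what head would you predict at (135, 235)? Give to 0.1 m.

∂h/∂x = (408.36 − 405.42) / (285 − 0) = +0.01032
∂h/∂y = (404.70 − 405.42) / (245 − 0) = -0.002939
h(135, 235) = 405.42 + (+0.01032)·(135) + (-0.002939)·(235) = 405.42 +1.393 -0.691 = 406.122 m.

406.1 m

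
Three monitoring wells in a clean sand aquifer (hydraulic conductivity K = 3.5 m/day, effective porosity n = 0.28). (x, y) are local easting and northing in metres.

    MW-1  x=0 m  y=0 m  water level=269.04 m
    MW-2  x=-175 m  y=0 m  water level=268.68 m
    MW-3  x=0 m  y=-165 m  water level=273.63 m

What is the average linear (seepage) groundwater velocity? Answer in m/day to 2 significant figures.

0.35 m/day

∂h/∂x = (268.68 − 269.04) / (-175 − 0) = +0.002057
∂h/∂y = (273.63 − 269.04) / (-165 − 0) = -0.02782
|∇h| = √(0.002057² + -0.02782²) = 0.0279
Seepage velocity v = K·i/n = 3.5 × 0.0279 / 0.28 = 0.3487 m/day.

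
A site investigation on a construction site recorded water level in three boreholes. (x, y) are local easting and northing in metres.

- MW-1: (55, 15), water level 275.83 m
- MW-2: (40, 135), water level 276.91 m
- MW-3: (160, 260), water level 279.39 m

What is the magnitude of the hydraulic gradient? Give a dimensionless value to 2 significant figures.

0.014

Taking MW-1 as reference: MW-2−MW-1 = (-15, 120, +1.08); MW-3−MW-1 = (105, 245, +3.56).
Solve a·Δx + b·Δy = Δh: det = (-15)·245 − 105·120 = -16275.
∂h/∂x = [(+1.08)·245 − (+3.56)·120] / -16275 = +0.009991
∂h/∂y = [(-15)·(+3.56) − 105·(+1.08)] / -16275 = +0.01025
|∇h| = √(0.009991² + 0.01025²) = 0.01431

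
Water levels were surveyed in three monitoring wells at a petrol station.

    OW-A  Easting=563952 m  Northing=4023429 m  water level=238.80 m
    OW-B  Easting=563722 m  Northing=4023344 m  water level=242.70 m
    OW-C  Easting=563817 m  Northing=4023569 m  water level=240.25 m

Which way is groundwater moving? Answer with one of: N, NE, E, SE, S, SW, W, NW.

E

Differences from OW-A: to OW-B (Δx, Δy, Δh) = (-230, -85, +3.90); to OW-C = (-135, 140, +1.45).
Determinant of the coordinate differences = (-230)·140 − (-135)·(-85) = -43675.
∂h/∂x = [(+3.90)·140 − (+1.45)·(-85)] / -43675 = -0.01532
∂h/∂y = [(-230)·(+1.45) − (-135)·(+3.90)] / -43675 = -0.004419
Flow = −∇h = (+0.01532 east, +0.004419 north), which points east.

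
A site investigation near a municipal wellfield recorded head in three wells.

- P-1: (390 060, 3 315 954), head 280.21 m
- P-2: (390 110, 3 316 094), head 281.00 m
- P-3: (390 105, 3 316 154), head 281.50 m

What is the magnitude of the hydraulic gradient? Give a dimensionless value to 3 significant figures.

0.00993

With h = a·x + b·y + c and P-1 as origin, the differences give:
  50·a + 140·b = +0.79
  45·a + 200·b = +1.29
Eliminate b (×200 and ×140, subtract): 3700·a = -22.600 → a = ∂h/∂x = -0.006108
Back-substitute: b = ∂h/∂y = +0.007824.
|∇h| = √(-0.006108² + 0.007824²) = 0.009926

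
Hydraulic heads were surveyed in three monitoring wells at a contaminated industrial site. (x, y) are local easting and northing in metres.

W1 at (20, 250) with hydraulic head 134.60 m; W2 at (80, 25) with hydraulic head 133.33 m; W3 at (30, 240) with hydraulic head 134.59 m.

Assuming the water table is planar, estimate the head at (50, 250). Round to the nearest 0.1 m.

134.8 m

Differences from W1: to W2 (Δx, Δy, Δh) = (60, -225, -1.27); to W3 = (10, -10, -0.01).
Determinant of the coordinate differences = 60·(-10) − 10·(-225) = 1650.
∂h/∂x = [(-1.27)·(-10) − (-0.01)·(-225)] / 1650 = +0.006333
∂h/∂y = [60·(-0.01) − 10·(-1.27)] / 1650 = +0.007333
h(50, 250) = 134.60 + (+0.006333)·(30) + (+0.007333)·(0) = 134.60 +0.190 +0.000 = 134.790 m.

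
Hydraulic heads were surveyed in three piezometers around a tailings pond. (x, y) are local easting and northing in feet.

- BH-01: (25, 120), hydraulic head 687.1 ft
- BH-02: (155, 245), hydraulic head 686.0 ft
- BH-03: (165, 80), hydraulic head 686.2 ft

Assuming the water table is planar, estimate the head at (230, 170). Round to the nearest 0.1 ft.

685.6 ft

Taking BH-01 as reference: BH-02−BH-01 = (130, 125, -1.1); BH-03−BH-01 = (140, -40, -0.9).
Determinant of the coordinate differences = 130·(-40) − 140·125 = -22700.
∂h/∂x = [(-1.1)·(-40) − (-0.9)·125] / -22700 = -0.006894
∂h/∂y = [130·(-0.9) − 140·(-1.1)] / -22700 = -0.001630
h(230, 170) = 687.1 + (-0.006894)·(205) + (-0.001630)·(50) = 687.1 -1.413 -0.081 = 685.605 ft.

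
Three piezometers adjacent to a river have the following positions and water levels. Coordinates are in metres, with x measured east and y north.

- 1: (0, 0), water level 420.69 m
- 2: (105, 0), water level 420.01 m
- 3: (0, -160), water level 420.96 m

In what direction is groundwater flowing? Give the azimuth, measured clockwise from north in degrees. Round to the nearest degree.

∂h/∂x = (420.01 − 420.69) / (105 − 0) = -0.006476
∂h/∂y = (420.96 − 420.69) / (-160 − 0) = -0.001687
Flow direction (−∇h) has components (+0.006476 E, +0.001687 N).
Azimuth = atan2(E, N) = atan2(+0.006476, +0.001687) = 75.4° ≈ 075°.

075°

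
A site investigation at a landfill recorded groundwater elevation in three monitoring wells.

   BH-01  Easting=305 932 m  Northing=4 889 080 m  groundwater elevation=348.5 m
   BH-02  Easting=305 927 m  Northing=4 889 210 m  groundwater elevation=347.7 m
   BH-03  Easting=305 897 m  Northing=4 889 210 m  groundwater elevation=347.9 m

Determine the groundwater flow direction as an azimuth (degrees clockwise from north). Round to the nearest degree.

Taking BH-01 as reference: BH-02−BH-01 = (-5, 130, -0.8); BH-03−BH-01 = (-35, 130, -0.6).
Solve a·Δx + b·Δy = Δh: det = (-5)·130 − (-35)·130 = 3900.
∂h/∂x = [(-0.8)·130 − (-0.6)·130] / 3900 = -0.006667
∂h/∂y = [(-5)·(-0.6) − (-35)·(-0.8)] / 3900 = -0.006410
Flow direction (−∇h) has components (+0.006667 E, +0.006410 N).
Azimuth = atan2(E, N) = atan2(+0.006667, +0.006410) = 46.1° ≈ 046°.

046°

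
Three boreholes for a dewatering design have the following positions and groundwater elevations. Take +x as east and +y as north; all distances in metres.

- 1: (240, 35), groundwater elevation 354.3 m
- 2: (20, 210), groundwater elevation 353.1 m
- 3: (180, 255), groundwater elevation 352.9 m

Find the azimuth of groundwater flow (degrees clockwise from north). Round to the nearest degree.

355°

With h = a·x + b·y + c and 1 as origin, the differences give:
  (-220)·a + 175·b = -1.2
  (-60)·a + 220·b = -1.4
Eliminate b (×220 and ×175, subtract): -37900·a = -19.00 → a = ∂h/∂x = +0.0005013
Back-substitute: b = ∂h/∂y = -0.006227.
Flow direction (−∇h) has components (-0.0005013 E, +0.006227 N).
Azimuth = atan2(E, N) = atan2(-0.0005013, +0.006227) = 355.4° ≈ 355°.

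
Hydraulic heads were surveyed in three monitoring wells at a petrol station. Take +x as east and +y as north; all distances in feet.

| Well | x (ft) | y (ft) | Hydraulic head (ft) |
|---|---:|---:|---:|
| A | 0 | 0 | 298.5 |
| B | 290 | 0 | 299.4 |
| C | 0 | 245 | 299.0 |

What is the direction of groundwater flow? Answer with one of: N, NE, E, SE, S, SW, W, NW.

∂h/∂x = (299.4 − 298.5) / (290 − 0) = +0.003103
∂h/∂y = (299.0 − 298.5) / (245 − 0) = +0.002041
Flow = −∇h = (-0.003103 east, -0.002041 north), which points southwest.

SW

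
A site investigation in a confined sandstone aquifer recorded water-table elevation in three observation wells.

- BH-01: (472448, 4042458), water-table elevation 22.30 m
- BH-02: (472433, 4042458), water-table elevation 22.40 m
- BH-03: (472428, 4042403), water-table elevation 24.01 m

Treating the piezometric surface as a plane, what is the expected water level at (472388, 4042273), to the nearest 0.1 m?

Three-point gradient (reference BH-01): Δ to BH-02 = (-15, 0, +0.10), Δ to BH-03 = (-20, -55, +1.71).
∂h/∂x = -0.006667, ∂h/∂y = -0.02867 (det = 825).
h(472388, 4042273) = 22.30 + (-0.006667)·(-60) + (-0.02867)·(-185) = 22.30 +0.400 +5.303 = 28.003 m.

28.0 m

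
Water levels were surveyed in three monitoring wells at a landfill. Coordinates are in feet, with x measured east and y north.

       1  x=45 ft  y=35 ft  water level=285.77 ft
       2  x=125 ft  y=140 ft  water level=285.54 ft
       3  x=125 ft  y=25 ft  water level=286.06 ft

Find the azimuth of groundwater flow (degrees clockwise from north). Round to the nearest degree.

326°

Taking 1 as reference: 2−1 = (80, 105, -0.23); 3−1 = (80, -10, +0.29).
Determinant of the coordinate differences = 80·(-10) − 80·105 = -9200.
∂h/∂x = [(-0.23)·(-10) − (+0.29)·105] / -9200 = +0.003060
∂h/∂y = [80·(+0.29) − 80·(-0.23)] / -9200 = -0.004522
Flow direction (−∇h) has components (-0.003060 E, +0.004522 N).
Azimuth = atan2(E, N) = atan2(-0.003060, +0.004522) = 325.9° ≈ 326°.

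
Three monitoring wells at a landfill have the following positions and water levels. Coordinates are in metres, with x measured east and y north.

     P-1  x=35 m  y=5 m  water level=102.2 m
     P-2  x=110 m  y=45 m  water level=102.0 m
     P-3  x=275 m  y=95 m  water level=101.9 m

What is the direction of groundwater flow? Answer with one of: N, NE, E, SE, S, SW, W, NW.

Three-point gradient (reference P-1): Δ to P-2 = (75, 40, -0.2), Δ to P-3 = (240, 90, -0.3).
∂h/∂x = +0.002105, ∂h/∂y = -0.008947 (det = -2850).
Flow = −∇h = (-0.002105 east, +0.008947 north), which points north.

N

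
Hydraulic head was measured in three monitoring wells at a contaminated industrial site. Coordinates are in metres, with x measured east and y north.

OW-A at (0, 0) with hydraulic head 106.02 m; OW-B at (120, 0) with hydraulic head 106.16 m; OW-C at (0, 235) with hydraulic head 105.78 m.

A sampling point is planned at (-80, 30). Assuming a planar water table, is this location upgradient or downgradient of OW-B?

∂h/∂x = (106.16 − 106.02) / (120 − 0) = +0.001167
∂h/∂y = (105.78 − 106.02) / (235 − 0) = -0.001021
Head at (-80, 30) = 106.02 + (+0.001167)·(-80) + (-0.001021)·(30) = 105.90 m.
That is lower than the 106.16 m at OW-B, so the point is downgradient.

downgradient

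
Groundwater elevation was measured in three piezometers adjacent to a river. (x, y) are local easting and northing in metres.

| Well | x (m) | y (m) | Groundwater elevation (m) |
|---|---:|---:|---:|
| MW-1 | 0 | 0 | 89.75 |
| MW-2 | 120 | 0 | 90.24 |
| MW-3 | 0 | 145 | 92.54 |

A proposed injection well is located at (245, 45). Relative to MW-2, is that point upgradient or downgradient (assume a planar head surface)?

upgradient

∂h/∂x = (90.24 − 89.75) / (120 − 0) = +0.004083
∂h/∂y = (92.54 − 89.75) / (145 − 0) = +0.01924
Head at (245, 45) = 89.75 + (+0.004083)·(245) + (+0.01924)·(45) = 91.62 m.
That is higher than the 90.24 m at MW-2, so the point is upgradient.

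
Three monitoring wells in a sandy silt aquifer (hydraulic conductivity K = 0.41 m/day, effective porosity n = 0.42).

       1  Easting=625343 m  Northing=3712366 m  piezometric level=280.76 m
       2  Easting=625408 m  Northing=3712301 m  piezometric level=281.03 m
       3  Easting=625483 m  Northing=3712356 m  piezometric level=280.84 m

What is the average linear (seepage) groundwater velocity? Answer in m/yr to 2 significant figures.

1.4 m/yr

With h = a·x + b·y + c and 1 as origin, the differences give:
  65·a + (-65)·b = +0.27
  140·a + (-10)·b = +0.08
Eliminate b (×(-10) and ×(-65), subtract): 8450·a = 2.500 → a = ∂h/∂x = +0.0002959
Back-substitute: b = ∂h/∂y = -0.003858.
|∇h| = √(0.0002959² + -0.003858²) = 0.003869
Seepage velocity v = K·i/n = 0.41 × 0.003869 / 0.42 = 0.003777 m/day = 1.38 m/yr.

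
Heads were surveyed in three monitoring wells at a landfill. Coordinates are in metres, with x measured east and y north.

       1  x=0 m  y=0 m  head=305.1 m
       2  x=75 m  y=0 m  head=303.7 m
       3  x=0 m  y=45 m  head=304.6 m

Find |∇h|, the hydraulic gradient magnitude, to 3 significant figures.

0.0217

∂h/∂x = (303.7 − 305.1) / (75 − 0) = -0.01867
∂h/∂y = (304.6 − 305.1) / (45 − 0) = -0.01111
|∇h| = √(-0.01867² + -0.01111²) = 0.02173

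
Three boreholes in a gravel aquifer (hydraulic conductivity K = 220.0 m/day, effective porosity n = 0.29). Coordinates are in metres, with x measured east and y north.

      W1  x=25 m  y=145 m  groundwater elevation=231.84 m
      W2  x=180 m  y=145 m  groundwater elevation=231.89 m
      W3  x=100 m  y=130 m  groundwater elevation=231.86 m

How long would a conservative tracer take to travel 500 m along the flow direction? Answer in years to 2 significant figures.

Differences from W1: to W2 (Δx, Δy, Δh) = (155, 0, +0.05); to W3 = (75, -15, +0.02).
Solve a·Δx + b·Δy = Δh: det = 155·(-15) − 75·0 = -2325.
∂h/∂x = [(+0.05)·(-15) − (+0.02)·0] / -2325 = +0.0003226
∂h/∂y = [155·(+0.02) − 75·(+0.05)] / -2325 = +0.0002796
|∇h| = √(0.0003226² + 0.0002796²) = 0.0004269
Seepage velocity v = K·i/n = 220.0 × 0.0004269 / 0.29 = 0.3239 m/day.
t = 500 / 0.3239 = 1544 days = 4.23 years.

4.2 years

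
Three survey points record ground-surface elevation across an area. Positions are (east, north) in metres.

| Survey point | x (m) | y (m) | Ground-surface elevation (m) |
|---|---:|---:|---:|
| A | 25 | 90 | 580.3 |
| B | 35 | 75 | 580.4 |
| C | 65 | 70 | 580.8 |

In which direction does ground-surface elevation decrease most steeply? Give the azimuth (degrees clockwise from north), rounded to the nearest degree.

Differences from A: to B (Δx, Δy, Δh) = (10, -15, +0.1); to C = (40, -20, +0.5).
Solve a·Δx + b·Δy = Δz: det = 10·(-20) − 40·(-15) = 400.
∂z/∂x = [(+0.1)·(-20) − (+0.5)·(-15)] / 400 = +0.01375
∂z/∂y = [10·(+0.5) − 40·(+0.1)] / 400 = +0.002500
Steepest decrease is along −∇f: components (-0.01375 E, -0.002500 N).
Azimuth = atan2(-0.01375, -0.002500) = 259.7° ≈ 260°.

260°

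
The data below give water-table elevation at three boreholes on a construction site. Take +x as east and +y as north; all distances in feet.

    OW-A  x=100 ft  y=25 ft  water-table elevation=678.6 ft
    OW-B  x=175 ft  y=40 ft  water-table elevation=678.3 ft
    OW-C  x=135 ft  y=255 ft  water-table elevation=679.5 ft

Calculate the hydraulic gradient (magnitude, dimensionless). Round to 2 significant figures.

0.0068

With h = a·x + b·y + c and OW-A as origin, the differences give:
  75·a + 15·b = -0.3
  35·a + 230·b = +0.9
Eliminate b (×230 and ×15, subtract): 16725·a = -82.50 → a = ∂h/∂x = -0.004933
Back-substitute: b = ∂h/∂y = +0.004664.
|∇h| = √(-0.004933² + 0.004664²) = 0.006789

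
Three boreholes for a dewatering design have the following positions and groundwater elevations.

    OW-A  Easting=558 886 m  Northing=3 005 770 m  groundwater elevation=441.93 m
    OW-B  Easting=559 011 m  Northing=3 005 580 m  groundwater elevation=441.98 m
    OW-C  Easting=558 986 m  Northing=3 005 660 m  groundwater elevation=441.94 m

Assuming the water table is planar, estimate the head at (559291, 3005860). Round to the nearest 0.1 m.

Differences from OW-A: to OW-B (Δx, Δy, Δh) = (125, -190, +0.05); to OW-C = (100, -110, +0.01).
Determinant of the coordinate differences = 125·(-110) − 100·(-190) = 5250.
∂h/∂x = [(+0.05)·(-110) − (+0.01)·(-190)] / 5250 = -0.0006857
∂h/∂y = [125·(+0.01) − 100·(+0.05)] / 5250 = -0.0007143
h(559291, 3005860) = 441.93 + (-0.0006857)·(405) + (-0.0007143)·(90) = 441.93 -0.278 -0.064 = 441.588 m.

441.6 m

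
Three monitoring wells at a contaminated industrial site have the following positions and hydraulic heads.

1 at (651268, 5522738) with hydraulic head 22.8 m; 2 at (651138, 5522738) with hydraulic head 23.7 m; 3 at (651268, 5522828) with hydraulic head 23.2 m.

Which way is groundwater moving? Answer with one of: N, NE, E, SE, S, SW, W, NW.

SE

∂h/∂x = (23.7 − 22.8) / (651138 − 651268) = -0.006923
∂h/∂y = (23.2 − 22.8) / (5522828 − 5522738) = +0.004444
Flow = −∇h = (+0.006923 east, -0.004444 north), which points southeast.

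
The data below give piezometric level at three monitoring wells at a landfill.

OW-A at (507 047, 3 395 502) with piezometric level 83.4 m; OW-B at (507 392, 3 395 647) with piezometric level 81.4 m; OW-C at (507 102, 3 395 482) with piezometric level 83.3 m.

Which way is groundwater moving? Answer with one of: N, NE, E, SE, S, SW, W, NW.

NE

Differences from OW-A: to OW-B (Δx, Δy, Δh) = (345, 145, -2.0); to OW-C = (55, -20, -0.1).
Determinant of the coordinate differences = 345·(-20) − 55·145 = -14875.
∂h/∂x = [(-2.0)·(-20) − (-0.1)·145] / -14875 = -0.003664
∂h/∂y = [345·(-0.1) − 55·(-2.0)] / -14875 = -0.005076
Flow = −∇h = (+0.003664 east, +0.005076 north), which points northeast.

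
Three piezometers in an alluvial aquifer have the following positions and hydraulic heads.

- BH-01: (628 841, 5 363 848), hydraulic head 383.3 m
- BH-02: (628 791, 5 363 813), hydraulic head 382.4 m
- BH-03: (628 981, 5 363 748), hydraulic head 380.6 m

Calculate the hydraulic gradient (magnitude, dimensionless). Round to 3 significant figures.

Three-point gradient (reference BH-01): Δ to BH-02 = (-50, -35, -0.9), Δ to BH-03 = (140, -100, -2.7).
∂h/∂x = -0.0004545, ∂h/∂y = +0.02636 (det = 9900).
|∇h| = √(-0.0004545² + 0.02636²) = 0.02636

0.0264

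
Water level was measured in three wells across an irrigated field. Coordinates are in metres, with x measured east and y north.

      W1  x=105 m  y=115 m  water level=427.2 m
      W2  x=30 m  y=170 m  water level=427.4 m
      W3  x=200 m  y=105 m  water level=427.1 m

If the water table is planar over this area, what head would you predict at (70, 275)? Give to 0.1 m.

427.6 m

Differences from W1: to W2 (Δx, Δy, Δh) = (-75, 55, +0.2); to W3 = (95, -10, -0.1).
Solve a·Δx + b·Δy = Δh: det = (-75)·(-10) − 95·55 = -4475.
∂h/∂x = [(+0.2)·(-10) − (-0.1)·55] / -4475 = -0.0007821
∂h/∂y = [(-75)·(-0.1) − 95·(+0.2)] / -4475 = +0.002570
h(70, 275) = 427.2 + (-0.0007821)·(-35) + (+0.002570)·(160) = 427.2 +0.027 +0.411 = 427.639 m.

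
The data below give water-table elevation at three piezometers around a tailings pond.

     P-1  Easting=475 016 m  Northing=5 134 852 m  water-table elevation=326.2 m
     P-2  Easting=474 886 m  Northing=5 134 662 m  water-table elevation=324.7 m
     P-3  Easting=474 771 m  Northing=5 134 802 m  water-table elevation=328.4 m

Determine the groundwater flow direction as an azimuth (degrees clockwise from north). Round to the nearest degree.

Three-point gradient (reference P-1): Δ to P-2 = (-130, -190, -1.5), Δ to P-3 = (-245, -50, +2.2).
∂h/∂x = -0.01231, ∂h/∂y = +0.01632 (det = -40050).
Flow direction (−∇h) has components (+0.01231 E, -0.01632 N).
Azimuth = atan2(E, N) = atan2(+0.01231, -0.01632) = 143.0° ≈ 143°.

143°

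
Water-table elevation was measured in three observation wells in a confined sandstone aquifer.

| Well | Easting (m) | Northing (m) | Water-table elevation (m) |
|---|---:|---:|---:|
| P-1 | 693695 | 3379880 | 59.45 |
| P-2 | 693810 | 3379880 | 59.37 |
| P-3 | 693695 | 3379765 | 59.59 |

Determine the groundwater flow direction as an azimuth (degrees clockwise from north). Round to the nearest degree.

∂h/∂x = (59.37 − 59.45) / (693810 − 693695) = -0.0006957
∂h/∂y = (59.59 − 59.45) / (3379765 − 3379880) = -0.001217
Flow direction (−∇h) has components (+0.0006957 E, +0.001217 N).
Azimuth = atan2(E, N) = atan2(+0.0006957, +0.001217) = 29.7° ≈ 030°.

030°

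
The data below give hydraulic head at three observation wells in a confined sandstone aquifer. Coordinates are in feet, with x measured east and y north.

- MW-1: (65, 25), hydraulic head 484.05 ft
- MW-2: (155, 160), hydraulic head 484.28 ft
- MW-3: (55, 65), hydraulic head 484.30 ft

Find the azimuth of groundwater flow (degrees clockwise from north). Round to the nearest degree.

With h = a·x + b·y + c and MW-1 as origin, the differences give:
  90·a + 135·b = +0.23
  (-10)·a + 40·b = +0.25
Eliminate b (×40 and ×135, subtract): 4950·a = -24.550 → a = ∂h/∂x = -0.004960
Back-substitute: b = ∂h/∂y = +0.005010.
Flow direction (−∇h) has components (+0.004960 E, -0.005010 N).
Azimuth = atan2(E, N) = atan2(+0.004960, -0.005010) = 135.3° ≈ 135°.

135°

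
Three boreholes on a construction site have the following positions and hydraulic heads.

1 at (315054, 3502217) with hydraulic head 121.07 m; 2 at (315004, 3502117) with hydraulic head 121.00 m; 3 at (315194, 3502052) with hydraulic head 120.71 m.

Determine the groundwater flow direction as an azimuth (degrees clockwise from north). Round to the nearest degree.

With h = a·x + b·y + c and 1 as origin, the differences give:
  (-50)·a + (-100)·b = -0.07
  140·a + (-165)·b = -0.36
Eliminate b (×(-165) and ×(-100), subtract): 22250·a = -24.450 → a = ∂h/∂x = -0.001099
Back-substitute: b = ∂h/∂y = +0.001249.
Flow direction (−∇h) has components (+0.001099 E, -0.001249 N).
Azimuth = atan2(E, N) = atan2(+0.001099, -0.001249) = 138.7° ≈ 139°.

139°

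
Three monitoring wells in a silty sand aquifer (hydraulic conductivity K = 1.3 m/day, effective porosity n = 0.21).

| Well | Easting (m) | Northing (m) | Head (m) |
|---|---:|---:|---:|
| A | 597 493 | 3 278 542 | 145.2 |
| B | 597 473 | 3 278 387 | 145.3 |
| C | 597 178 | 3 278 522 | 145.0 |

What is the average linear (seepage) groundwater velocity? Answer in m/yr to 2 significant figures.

Taking A as reference: B−A = (-20, -155, +0.1); C−A = (-315, -20, -0.2).
Solve a·Δx + b·Δy = Δh: det = (-20)·(-20) − (-315)·(-155) = -48425.
∂h/∂x = [(+0.1)·(-20) − (-0.2)·(-155)] / -48425 = +0.0006815
∂h/∂y = [(-20)·(-0.2) − (-315)·(+0.1)] / -48425 = -0.0007331
|∇h| = √(0.0006815² + -0.0007331²) = 0.001001
Seepage velocity v = K·i/n = 1.3 × 0.001001 / 0.21 = 0.006197 m/day = 2.263 m/yr.

2.3 m/yr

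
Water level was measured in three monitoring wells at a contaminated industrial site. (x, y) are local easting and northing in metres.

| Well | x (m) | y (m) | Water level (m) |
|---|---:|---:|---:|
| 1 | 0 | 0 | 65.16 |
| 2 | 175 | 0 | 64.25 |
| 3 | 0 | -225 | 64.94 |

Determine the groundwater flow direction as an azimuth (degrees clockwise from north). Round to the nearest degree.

∂h/∂x = (64.25 − 65.16) / (175 − 0) = -0.005200
∂h/∂y = (64.94 − 65.16) / (-225 − 0) = +0.0009778
Flow direction (−∇h) has components (+0.005200 E, -0.0009778 N).
Azimuth = atan2(E, N) = atan2(+0.005200, -0.0009778) = 100.6° ≈ 101°.

101°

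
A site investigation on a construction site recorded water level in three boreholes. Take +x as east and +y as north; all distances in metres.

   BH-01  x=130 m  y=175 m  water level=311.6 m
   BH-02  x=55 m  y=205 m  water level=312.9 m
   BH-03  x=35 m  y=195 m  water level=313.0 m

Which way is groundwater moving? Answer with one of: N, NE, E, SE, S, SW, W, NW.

SE

Taking BH-01 as reference: BH-02−BH-01 = (-75, 30, +1.3); BH-03−BH-01 = (-95, 20, +1.4).
Solve a·Δx + b·Δy = Δh: det = (-75)·20 − (-95)·30 = 1350.
∂h/∂x = [(+1.3)·20 − (+1.4)·30] / 1350 = -0.01185
∂h/∂y = [(-75)·(+1.4) − (-95)·(+1.3)] / 1350 = +0.01370
Flow = −∇h = (+0.01185 east, -0.01370 north), which points southeast.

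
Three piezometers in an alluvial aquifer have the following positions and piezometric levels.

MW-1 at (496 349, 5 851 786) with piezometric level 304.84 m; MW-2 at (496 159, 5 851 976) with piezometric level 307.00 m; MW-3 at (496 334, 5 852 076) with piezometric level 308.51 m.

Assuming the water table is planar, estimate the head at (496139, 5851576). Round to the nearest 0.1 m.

Taking MW-1 as reference: MW-2−MW-1 = (-190, 190, +2.16); MW-3−MW-1 = (-15, 290, +3.67).
Determinant of the coordinate differences = (-190)·290 − (-15)·190 = -52250.
∂h/∂x = [(+2.16)·290 − (+3.67)·190] / -52250 = +0.001357
∂h/∂y = [(-190)·(+3.67) − (-15)·(+2.16)] / -52250 = +0.01273
h(496139, 5851576) = 304.84 + (+0.001357)·(-210) + (+0.01273)·(-210) = 304.84 -0.285 -2.672 = 301.883 m.

301.9 m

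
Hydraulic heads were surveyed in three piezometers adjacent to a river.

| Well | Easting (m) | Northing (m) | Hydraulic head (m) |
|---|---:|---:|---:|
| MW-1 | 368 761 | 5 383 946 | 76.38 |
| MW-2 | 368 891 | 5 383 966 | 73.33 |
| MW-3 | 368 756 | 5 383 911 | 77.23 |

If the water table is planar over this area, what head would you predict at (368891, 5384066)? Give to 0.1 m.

71.2 m

Taking MW-1 as reference: MW-2−MW-1 = (130, 20, -3.05); MW-3−MW-1 = (-5, -35, +0.85).
Determinant of the coordinate differences = 130·(-35) − (-5)·20 = -4450.
∂h/∂x = [(-3.05)·(-35) − (+0.85)·20] / -4450 = -0.02017
∂h/∂y = [130·(+0.85) − (-5)·(-3.05)] / -4450 = -0.02140
h(368891, 5384066) = 76.38 + (-0.02017)·(130) + (-0.02140)·(120) = 76.38 -2.622 -2.569 = 71.190 m.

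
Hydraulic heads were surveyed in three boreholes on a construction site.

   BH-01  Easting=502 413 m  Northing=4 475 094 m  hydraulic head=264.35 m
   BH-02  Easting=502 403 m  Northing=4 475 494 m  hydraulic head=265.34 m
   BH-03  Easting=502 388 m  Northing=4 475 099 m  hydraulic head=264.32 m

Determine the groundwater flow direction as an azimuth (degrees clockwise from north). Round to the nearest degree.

Three-point gradient (reference BH-01): Δ to BH-02 = (-10, 400, +0.99), Δ to BH-03 = (-25, 5, -0.03).
∂h/∂x = +0.001704, ∂h/∂y = +0.002518 (det = 9950).
Flow direction (−∇h) has components (-0.001704 E, -0.002518 N).
Azimuth = atan2(E, N) = atan2(-0.001704, -0.002518) = 214.1° ≈ 214°.

214°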